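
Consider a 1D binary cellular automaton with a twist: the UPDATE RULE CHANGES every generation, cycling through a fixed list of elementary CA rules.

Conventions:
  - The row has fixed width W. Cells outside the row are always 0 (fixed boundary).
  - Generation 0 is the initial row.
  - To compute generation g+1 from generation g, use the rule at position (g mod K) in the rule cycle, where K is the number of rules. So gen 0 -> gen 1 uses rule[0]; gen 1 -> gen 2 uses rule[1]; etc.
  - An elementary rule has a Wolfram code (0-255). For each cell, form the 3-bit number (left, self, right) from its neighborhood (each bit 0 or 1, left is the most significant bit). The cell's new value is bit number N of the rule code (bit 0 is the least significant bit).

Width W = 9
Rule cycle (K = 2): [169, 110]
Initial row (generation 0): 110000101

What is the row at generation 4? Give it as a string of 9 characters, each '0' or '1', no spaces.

Answer: 110111100

Derivation:
Gen 0: 110000101
Gen 1 (rule 169): 100110010
Gen 2 (rule 110): 101110110
Gen 3 (rule 169): 011101100
Gen 4 (rule 110): 110111100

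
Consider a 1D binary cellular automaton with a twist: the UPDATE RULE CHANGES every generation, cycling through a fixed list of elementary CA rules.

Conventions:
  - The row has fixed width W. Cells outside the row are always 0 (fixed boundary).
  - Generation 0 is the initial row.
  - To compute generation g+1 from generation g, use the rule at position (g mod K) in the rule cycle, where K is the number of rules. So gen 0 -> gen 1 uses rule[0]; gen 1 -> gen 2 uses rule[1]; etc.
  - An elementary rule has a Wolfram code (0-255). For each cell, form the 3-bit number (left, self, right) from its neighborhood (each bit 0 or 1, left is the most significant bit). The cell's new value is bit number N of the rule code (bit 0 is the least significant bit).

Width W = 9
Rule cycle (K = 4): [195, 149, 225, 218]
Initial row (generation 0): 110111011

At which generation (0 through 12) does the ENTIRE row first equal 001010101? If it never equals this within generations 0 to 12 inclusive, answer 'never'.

Gen 0: 110111011
Gen 1 (rule 195): 010011001
Gen 2 (rule 149): 011000101
Gen 3 (rule 225): 001010010
Gen 4 (rule 218): 010001101
Gen 5 (rule 195): 100110100
Gen 6 (rule 149): 110000111
Gen 7 (rule 225): 010110011
Gen 8 (rule 218): 100111111
Gen 9 (rule 195): 001011111
Gen 10 (rule 149): 101001110
Gen 11 (rule 225): 010000110
Gen 12 (rule 218): 101001111

Answer: never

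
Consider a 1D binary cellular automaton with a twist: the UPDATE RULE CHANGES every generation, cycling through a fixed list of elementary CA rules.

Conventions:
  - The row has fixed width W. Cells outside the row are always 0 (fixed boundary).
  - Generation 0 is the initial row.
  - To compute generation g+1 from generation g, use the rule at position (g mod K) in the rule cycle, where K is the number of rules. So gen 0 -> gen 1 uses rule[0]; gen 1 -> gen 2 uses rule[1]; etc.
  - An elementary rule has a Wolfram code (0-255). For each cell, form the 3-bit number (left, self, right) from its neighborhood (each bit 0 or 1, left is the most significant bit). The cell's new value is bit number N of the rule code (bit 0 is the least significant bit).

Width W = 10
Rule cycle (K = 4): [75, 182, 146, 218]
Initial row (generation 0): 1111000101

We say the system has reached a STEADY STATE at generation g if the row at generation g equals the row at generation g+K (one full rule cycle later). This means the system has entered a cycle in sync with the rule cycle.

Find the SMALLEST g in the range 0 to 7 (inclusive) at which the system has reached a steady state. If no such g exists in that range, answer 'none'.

Gen 0: 1111000101
Gen 1 (rule 75): 1001011000
Gen 2 (rule 182): 1111100100
Gen 3 (rule 146): 0111011010
Gen 4 (rule 218): 1111011001
Gen 5 (rule 75): 1001011010
Gen 6 (rule 182): 1111100111
Gen 7 (rule 146): 0111011010
Gen 8 (rule 218): 1111011001
Gen 9 (rule 75): 1001011010
Gen 10 (rule 182): 1111100111
Gen 11 (rule 146): 0111011010

Answer: 3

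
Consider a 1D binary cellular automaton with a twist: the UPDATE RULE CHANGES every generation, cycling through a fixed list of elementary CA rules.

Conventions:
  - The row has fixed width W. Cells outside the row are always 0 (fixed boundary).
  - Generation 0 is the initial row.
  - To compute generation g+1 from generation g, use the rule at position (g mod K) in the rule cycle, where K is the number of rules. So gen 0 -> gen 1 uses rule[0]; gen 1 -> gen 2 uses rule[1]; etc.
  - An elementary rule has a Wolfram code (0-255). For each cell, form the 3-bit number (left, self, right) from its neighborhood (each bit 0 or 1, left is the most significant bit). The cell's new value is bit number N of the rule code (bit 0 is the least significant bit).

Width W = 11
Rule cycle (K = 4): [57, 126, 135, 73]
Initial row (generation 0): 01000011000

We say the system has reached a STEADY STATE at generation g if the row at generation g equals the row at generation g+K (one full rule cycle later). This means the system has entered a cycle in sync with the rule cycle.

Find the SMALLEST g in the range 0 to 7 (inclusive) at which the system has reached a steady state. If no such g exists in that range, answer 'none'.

Answer: none

Derivation:
Gen 0: 01000011000
Gen 1 (rule 57): 00111010111
Gen 2 (rule 126): 01101111101
Gen 3 (rule 135): 10000111001
Gen 4 (rule 73): 00110101000
Gen 5 (rule 57): 10101010111
Gen 6 (rule 126): 11111111101
Gen 7 (rule 135): 01111111001
Gen 8 (rule 73): 01000001000
Gen 9 (rule 57): 00111100111
Gen 10 (rule 126): 01100111101
Gen 11 (rule 135): 10001011001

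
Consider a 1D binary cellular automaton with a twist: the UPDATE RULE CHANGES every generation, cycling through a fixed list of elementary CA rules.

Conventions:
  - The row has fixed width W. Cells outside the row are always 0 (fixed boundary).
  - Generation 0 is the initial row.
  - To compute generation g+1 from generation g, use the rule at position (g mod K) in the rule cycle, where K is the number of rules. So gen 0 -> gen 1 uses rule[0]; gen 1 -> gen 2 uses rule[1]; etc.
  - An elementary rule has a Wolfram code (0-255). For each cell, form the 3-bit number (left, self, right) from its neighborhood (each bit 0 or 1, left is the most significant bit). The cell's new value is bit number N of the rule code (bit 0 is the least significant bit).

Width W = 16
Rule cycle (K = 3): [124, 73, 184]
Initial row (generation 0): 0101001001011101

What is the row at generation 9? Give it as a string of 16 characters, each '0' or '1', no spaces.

Gen 0: 0101001001011101
Gen 1 (rule 124): 0111101101110111
Gen 2 (rule 73): 0100101101010101
Gen 3 (rule 184): 0010011010101010
Gen 4 (rule 124): 0011011111111111
Gen 5 (rule 73): 1011010000000001
Gen 6 (rule 184): 0110101000000000
Gen 7 (rule 124): 0111111100000000
Gen 8 (rule 73): 0100000101111111
Gen 9 (rule 184): 0010000011111110

Answer: 0010000011111110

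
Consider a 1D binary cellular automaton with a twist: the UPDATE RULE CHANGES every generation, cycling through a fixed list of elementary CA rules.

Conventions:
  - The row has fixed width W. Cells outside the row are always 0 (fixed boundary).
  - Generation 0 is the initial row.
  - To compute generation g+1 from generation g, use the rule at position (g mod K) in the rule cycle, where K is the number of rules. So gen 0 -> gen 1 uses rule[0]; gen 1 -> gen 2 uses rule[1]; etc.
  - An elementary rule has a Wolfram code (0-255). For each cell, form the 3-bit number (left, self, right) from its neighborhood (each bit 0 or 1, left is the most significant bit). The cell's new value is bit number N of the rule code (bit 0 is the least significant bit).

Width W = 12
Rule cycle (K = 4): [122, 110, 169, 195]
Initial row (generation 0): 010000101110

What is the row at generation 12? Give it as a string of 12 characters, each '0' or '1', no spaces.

Answer: 011111111110

Derivation:
Gen 0: 010000101110
Gen 1 (rule 122): 101001011011
Gen 2 (rule 110): 111011111111
Gen 3 (rule 169): 110111111110
Gen 4 (rule 195): 010011111110
Gen 5 (rule 122): 101110000011
Gen 6 (rule 110): 111010000111
Gen 7 (rule 169): 110100110110
Gen 8 (rule 195): 010001010010
Gen 9 (rule 122): 101010101101
Gen 10 (rule 110): 111111111111
Gen 11 (rule 169): 111111111110
Gen 12 (rule 195): 011111111110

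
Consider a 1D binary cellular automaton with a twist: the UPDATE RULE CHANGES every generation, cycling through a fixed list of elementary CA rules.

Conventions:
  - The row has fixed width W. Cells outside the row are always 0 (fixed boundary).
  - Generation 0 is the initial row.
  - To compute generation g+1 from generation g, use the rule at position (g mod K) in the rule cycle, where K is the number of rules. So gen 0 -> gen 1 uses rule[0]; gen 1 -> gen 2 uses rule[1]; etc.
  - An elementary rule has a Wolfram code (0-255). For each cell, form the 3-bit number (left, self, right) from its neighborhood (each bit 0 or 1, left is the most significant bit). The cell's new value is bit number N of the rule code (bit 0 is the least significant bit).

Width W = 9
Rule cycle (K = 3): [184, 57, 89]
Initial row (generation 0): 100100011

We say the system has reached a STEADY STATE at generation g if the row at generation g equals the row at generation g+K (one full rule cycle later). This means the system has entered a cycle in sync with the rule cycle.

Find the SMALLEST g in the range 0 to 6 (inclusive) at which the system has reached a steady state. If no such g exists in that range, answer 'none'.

Gen 0: 100100011
Gen 1 (rule 184): 010010010
Gen 2 (rule 57): 001001001
Gen 3 (rule 89): 100100100
Gen 4 (rule 184): 010010010
Gen 5 (rule 57): 001001001
Gen 6 (rule 89): 100100100
Gen 7 (rule 184): 010010010
Gen 8 (rule 57): 001001001
Gen 9 (rule 89): 100100100

Answer: 1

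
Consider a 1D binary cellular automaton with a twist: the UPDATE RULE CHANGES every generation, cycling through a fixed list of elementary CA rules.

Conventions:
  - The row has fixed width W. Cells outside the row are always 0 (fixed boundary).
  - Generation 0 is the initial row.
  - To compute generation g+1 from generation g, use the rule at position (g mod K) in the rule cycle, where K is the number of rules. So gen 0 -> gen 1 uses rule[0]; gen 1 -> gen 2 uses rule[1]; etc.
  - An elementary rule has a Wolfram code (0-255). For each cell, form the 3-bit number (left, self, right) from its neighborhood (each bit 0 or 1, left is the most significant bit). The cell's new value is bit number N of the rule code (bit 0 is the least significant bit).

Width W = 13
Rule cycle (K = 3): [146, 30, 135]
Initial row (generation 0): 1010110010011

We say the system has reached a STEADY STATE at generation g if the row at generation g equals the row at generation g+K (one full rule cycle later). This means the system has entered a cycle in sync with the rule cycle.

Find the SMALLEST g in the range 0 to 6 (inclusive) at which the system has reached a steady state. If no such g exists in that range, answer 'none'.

Answer: none

Derivation:
Gen 0: 1010110010011
Gen 1 (rule 146): 0000001101100
Gen 2 (rule 30): 0000011001010
Gen 3 (rule 135): 1111100011010
Gen 4 (rule 146): 0111010100001
Gen 5 (rule 30): 1100010110011
Gen 6 (rule 135): 0001110000100
Gen 7 (rule 146): 0010101001010
Gen 8 (rule 30): 0110101111011
Gen 9 (rule 135): 1000100110000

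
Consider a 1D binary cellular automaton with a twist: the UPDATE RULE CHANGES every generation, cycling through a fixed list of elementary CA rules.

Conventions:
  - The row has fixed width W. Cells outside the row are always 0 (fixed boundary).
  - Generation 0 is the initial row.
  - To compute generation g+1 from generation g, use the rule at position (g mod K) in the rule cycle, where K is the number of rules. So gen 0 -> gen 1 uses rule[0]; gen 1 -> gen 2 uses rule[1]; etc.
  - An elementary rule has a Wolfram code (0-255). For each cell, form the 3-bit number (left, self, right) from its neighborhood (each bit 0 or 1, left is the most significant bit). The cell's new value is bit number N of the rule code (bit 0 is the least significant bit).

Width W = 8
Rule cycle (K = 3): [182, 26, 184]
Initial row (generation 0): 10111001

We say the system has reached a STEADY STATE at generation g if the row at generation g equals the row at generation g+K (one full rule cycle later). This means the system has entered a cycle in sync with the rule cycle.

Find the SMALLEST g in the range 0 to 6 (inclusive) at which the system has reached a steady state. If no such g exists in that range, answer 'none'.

Gen 0: 10111001
Gen 1 (rule 182): 11010111
Gen 2 (rule 26): 10000100
Gen 3 (rule 184): 01000010
Gen 4 (rule 182): 11100111
Gen 5 (rule 26): 10011100
Gen 6 (rule 184): 01011010
Gen 7 (rule 182): 11100111
Gen 8 (rule 26): 10011100
Gen 9 (rule 184): 01011010

Answer: 4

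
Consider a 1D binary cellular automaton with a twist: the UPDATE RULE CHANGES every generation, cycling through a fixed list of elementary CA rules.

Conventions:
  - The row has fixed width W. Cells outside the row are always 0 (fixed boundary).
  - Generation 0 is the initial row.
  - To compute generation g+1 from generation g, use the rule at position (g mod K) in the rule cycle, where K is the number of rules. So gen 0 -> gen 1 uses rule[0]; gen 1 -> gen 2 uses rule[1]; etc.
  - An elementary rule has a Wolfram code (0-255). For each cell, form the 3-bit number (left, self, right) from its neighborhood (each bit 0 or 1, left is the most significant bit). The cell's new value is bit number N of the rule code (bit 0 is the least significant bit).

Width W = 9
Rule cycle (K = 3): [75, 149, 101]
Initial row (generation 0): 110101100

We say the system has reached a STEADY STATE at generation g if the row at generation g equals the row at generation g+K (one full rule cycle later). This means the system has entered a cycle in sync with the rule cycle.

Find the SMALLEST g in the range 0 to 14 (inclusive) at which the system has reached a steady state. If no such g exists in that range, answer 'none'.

Answer: 9

Derivation:
Gen 0: 110101100
Gen 1 (rule 75): 110001101
Gen 2 (rule 149): 001100001
Gen 3 (rule 101): 100101101
Gen 4 (rule 75): 001001100
Gen 5 (rule 149): 101100011
Gen 6 (rule 101): 110101001
Gen 7 (rule 75): 110000010
Gen 8 (rule 149): 001111011
Gen 9 (rule 101): 100001101
Gen 10 (rule 75): 001111100
Gen 11 (rule 149): 100111011
Gen 12 (rule 101): 100001101
Gen 13 (rule 75): 001111100
Gen 14 (rule 149): 100111011
Gen 15 (rule 101): 100001101
Gen 16 (rule 75): 001111100
Gen 17 (rule 149): 100111011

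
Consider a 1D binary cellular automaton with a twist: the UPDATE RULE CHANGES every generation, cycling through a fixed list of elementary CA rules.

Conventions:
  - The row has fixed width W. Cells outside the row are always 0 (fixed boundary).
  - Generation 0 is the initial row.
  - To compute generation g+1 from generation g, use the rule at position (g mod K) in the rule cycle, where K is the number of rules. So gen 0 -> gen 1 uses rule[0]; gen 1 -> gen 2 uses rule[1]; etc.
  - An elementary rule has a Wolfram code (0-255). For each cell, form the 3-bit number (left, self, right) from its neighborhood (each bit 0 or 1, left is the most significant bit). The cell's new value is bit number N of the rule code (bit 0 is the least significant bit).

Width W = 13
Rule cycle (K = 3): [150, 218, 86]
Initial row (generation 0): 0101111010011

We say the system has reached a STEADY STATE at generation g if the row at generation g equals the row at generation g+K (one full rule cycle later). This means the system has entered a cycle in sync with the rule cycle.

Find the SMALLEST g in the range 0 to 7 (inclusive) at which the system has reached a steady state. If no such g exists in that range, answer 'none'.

Answer: none

Derivation:
Gen 0: 0101111010011
Gen 1 (rule 150): 1100110011100
Gen 2 (rule 218): 1111111111110
Gen 3 (rule 86): 0000000000011
Gen 4 (rule 150): 0000000000100
Gen 5 (rule 218): 0000000001010
Gen 6 (rule 86): 0000000011011
Gen 7 (rule 150): 0000000100000
Gen 8 (rule 218): 0000001010000
Gen 9 (rule 86): 0000011011000
Gen 10 (rule 150): 0000100000100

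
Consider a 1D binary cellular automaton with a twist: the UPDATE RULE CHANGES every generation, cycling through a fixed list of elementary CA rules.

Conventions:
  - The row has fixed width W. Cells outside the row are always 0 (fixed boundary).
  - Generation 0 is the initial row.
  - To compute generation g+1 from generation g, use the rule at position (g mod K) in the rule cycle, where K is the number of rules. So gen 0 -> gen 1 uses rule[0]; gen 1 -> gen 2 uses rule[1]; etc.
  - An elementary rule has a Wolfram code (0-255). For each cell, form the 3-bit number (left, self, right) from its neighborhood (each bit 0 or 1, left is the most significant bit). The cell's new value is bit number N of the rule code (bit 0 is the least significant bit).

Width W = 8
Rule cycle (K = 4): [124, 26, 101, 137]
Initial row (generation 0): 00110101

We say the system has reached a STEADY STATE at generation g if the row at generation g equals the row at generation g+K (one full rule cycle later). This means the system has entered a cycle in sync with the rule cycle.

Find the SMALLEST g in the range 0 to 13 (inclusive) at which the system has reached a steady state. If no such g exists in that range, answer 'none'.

Gen 0: 00110101
Gen 1 (rule 124): 00111111
Gen 2 (rule 26): 01100000
Gen 3 (rule 101): 00101111
Gen 4 (rule 137): 10001110
Gen 5 (rule 124): 11001011
Gen 6 (rule 26): 10110010
Gen 7 (rule 101): 11010010
Gen 8 (rule 137): 10000000
Gen 9 (rule 124): 11000000
Gen 10 (rule 26): 10100000
Gen 11 (rule 101): 11101111
Gen 12 (rule 137): 11001110
Gen 13 (rule 124): 11101011
Gen 14 (rule 26): 10000010
Gen 15 (rule 101): 10111010
Gen 16 (rule 137): 00110000
Gen 17 (rule 124): 00111000

Answer: none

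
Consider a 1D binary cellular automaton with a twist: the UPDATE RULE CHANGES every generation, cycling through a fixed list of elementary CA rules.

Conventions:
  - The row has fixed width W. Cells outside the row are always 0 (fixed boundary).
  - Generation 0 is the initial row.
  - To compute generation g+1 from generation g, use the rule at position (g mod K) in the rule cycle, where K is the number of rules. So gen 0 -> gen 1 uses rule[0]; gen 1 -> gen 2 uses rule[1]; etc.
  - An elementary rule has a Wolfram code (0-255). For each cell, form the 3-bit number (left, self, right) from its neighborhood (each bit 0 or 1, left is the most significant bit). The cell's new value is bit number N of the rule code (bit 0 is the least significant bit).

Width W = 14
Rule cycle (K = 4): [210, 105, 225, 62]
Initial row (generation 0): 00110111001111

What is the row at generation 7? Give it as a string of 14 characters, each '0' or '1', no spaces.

Answer: 11100101101100

Derivation:
Gen 0: 00110111001111
Gen 1 (rule 210): 01010011110111
Gen 2 (rule 105): 00100010011101
Gen 3 (rule 225): 10001000001110
Gen 4 (rule 62): 11011100011001
Gen 5 (rule 210): 01001110101110
Gen 6 (rule 105): 00001011011010
Gen 7 (rule 225): 11100101101100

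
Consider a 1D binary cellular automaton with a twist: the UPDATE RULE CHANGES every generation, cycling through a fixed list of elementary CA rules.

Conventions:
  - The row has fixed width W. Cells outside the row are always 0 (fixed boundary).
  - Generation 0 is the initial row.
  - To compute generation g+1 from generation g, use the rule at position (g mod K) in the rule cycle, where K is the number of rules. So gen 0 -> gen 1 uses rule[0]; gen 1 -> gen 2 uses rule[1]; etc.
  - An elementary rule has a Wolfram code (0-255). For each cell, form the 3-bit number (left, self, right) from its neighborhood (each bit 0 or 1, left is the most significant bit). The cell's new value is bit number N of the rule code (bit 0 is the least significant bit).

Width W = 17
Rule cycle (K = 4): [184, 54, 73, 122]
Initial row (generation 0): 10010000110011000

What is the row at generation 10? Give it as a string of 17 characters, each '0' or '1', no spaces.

Answer: 11111000011111111

Derivation:
Gen 0: 10010000110011000
Gen 1 (rule 184): 01001000101010100
Gen 2 (rule 54): 11111101111111110
Gen 3 (rule 73): 10000101000000010
Gen 4 (rule 122): 01001010100000101
Gen 5 (rule 184): 00100101010000010
Gen 6 (rule 54): 01111111111000111
Gen 7 (rule 73): 01000000001010101
Gen 8 (rule 122): 10100000010101010
Gen 9 (rule 184): 01010000001010101
Gen 10 (rule 54): 11111000011111111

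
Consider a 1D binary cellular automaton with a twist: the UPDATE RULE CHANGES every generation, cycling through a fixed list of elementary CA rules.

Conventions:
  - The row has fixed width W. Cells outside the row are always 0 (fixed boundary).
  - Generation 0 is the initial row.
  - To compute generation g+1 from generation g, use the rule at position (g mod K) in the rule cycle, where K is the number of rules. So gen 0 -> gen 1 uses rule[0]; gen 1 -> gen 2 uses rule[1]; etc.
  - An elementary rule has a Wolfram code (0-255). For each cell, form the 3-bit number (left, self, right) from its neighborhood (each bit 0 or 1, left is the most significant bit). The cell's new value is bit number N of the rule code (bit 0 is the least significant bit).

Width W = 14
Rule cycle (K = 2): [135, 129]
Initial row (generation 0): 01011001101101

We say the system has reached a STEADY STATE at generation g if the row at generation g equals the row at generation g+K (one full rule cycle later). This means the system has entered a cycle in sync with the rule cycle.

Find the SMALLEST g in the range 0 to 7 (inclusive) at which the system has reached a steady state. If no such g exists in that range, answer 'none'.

Gen 0: 01011001101101
Gen 1 (rule 135): 11000010000001
Gen 2 (rule 129): 00011000111100
Gen 3 (rule 135): 11100011011001
Gen 4 (rule 129): 01001000000000
Gen 5 (rule 135): 11011011111111
Gen 6 (rule 129): 00000001111110
Gen 7 (rule 135): 11111110111100
Gen 8 (rule 129): 01111100011001
Gen 9 (rule 135): 10111001100011

Answer: none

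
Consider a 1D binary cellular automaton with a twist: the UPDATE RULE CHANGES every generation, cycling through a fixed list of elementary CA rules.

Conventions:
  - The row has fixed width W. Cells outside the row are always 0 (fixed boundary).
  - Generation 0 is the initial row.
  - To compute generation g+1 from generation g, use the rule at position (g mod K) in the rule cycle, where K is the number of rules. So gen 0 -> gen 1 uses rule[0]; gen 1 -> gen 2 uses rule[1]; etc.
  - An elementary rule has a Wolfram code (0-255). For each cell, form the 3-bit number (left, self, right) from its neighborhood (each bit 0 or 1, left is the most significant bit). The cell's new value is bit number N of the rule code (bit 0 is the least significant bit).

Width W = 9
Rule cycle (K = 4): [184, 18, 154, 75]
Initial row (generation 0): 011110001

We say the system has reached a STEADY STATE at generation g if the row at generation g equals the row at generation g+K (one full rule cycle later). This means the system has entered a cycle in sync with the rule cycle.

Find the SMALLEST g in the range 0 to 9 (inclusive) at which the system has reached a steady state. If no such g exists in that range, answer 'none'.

Gen 0: 011110001
Gen 1 (rule 184): 011101000
Gen 2 (rule 18): 100000100
Gen 3 (rule 154): 010001010
Gen 4 (rule 75): 100110000
Gen 5 (rule 184): 010101000
Gen 6 (rule 18): 100000100
Gen 7 (rule 154): 010001010
Gen 8 (rule 75): 100110000
Gen 9 (rule 184): 010101000
Gen 10 (rule 18): 100000100
Gen 11 (rule 154): 010001010
Gen 12 (rule 75): 100110000
Gen 13 (rule 184): 010101000

Answer: 2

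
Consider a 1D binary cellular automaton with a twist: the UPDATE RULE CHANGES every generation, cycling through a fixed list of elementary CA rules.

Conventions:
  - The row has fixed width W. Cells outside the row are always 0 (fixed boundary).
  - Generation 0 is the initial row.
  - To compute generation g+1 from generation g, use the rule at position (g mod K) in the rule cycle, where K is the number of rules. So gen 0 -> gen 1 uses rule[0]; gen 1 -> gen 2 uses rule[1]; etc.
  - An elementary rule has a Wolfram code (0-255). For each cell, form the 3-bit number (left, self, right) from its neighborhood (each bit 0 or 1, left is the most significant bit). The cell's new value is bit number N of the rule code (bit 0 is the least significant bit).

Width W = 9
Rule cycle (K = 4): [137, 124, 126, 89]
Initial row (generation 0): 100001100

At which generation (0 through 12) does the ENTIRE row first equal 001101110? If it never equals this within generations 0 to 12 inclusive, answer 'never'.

Gen 0: 100001100
Gen 1 (rule 137): 001101001
Gen 2 (rule 124): 001111101
Gen 3 (rule 126): 011000111
Gen 4 (rule 89): 011110101
Gen 5 (rule 137): 011100000
Gen 6 (rule 124): 010110000
Gen 7 (rule 126): 111111000
Gen 8 (rule 89): 100001111
Gen 9 (rule 137): 001101110
Gen 10 (rule 124): 001111011
Gen 11 (rule 126): 011001111
Gen 12 (rule 89): 011101001

Answer: 9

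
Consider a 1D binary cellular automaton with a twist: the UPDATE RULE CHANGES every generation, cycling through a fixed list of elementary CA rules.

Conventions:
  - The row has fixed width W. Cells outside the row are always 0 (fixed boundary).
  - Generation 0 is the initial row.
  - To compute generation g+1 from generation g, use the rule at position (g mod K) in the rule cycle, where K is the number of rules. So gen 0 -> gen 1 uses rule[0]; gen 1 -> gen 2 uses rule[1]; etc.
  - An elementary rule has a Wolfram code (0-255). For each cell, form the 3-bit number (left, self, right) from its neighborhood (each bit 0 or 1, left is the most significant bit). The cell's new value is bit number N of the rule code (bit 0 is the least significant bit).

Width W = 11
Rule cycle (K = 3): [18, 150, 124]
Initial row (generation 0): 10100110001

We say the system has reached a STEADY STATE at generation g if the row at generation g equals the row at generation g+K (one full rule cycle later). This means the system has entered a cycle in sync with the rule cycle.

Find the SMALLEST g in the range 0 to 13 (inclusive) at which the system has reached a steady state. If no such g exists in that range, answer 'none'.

Answer: none

Derivation:
Gen 0: 10100110001
Gen 1 (rule 18): 00011001010
Gen 2 (rule 150): 00100111011
Gen 3 (rule 124): 00110101111
Gen 4 (rule 18): 01000000000
Gen 5 (rule 150): 11100000000
Gen 6 (rule 124): 10110000000
Gen 7 (rule 18): 00001000000
Gen 8 (rule 150): 00011100000
Gen 9 (rule 124): 00010110000
Gen 10 (rule 18): 00100001000
Gen 11 (rule 150): 01110011100
Gen 12 (rule 124): 01011010110
Gen 13 (rule 18): 10000000001
Gen 14 (rule 150): 11000000011
Gen 15 (rule 124): 11100000011
Gen 16 (rule 18): 00010000100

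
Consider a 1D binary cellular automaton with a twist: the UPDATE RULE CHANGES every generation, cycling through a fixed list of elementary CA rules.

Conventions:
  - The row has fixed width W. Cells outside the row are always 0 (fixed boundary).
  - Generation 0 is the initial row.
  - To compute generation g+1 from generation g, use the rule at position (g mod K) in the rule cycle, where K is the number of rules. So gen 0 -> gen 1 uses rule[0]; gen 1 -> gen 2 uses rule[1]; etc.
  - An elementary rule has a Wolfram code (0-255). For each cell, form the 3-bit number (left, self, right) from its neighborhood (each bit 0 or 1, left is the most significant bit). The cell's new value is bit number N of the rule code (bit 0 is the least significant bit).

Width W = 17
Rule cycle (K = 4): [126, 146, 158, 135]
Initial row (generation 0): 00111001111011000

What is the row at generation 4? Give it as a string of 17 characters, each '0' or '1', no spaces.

Answer: 00010001101000100

Derivation:
Gen 0: 00111001111011000
Gen 1 (rule 126): 01101111001111100
Gen 2 (rule 146): 10000110110111010
Gen 3 (rule 158): 11001100100110011
Gen 4 (rule 135): 00010001101000100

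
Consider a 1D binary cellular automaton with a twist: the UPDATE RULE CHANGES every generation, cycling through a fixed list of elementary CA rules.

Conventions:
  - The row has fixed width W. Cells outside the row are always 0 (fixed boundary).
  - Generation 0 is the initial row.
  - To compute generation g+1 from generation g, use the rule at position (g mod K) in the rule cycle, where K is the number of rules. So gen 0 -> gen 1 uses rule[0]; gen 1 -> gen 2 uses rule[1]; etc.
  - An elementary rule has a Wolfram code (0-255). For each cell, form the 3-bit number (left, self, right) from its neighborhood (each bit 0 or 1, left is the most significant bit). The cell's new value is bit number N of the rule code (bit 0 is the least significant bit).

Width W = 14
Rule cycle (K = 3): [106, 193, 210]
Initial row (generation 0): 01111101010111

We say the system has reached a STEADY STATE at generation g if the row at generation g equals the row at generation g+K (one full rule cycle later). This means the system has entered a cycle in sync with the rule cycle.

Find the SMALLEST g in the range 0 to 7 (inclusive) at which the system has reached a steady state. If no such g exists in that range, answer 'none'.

Answer: none

Derivation:
Gen 0: 01111101010111
Gen 1 (rule 106): 11000110101101
Gen 2 (rule 193): 01010010000100
Gen 3 (rule 210): 10001101001010
Gen 4 (rule 106): 00011110010100
Gen 5 (rule 193): 11001110000001
Gen 6 (rule 210): 01110111000010
Gen 7 (rule 106): 11011101000100
Gen 8 (rule 193): 01001100010001
Gen 9 (rule 210): 10110110101010
Gen 10 (rule 106): 01111111010100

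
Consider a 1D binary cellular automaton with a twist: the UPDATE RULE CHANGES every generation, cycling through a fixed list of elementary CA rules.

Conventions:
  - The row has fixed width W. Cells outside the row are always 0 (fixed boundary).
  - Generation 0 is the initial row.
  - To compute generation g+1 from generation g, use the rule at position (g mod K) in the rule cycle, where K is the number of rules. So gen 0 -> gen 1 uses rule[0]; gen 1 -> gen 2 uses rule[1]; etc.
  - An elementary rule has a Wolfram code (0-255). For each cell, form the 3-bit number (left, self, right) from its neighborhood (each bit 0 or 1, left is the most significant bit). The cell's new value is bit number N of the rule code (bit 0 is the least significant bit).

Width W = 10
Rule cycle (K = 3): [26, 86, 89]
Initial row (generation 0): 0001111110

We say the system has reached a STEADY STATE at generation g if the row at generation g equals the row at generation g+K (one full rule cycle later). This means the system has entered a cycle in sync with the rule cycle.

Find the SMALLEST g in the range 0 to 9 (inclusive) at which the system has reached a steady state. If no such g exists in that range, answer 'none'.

Gen 0: 0001111110
Gen 1 (rule 26): 0011000001
Gen 2 (rule 86): 0101100011
Gen 3 (rule 89): 0001111011
Gen 4 (rule 26): 0011000010
Gen 5 (rule 86): 0101100111
Gen 6 (rule 89): 0001110101
Gen 7 (rule 26): 0011000000
Gen 8 (rule 86): 0101100000
Gen 9 (rule 89): 0001111111
Gen 10 (rule 26): 0011000000
Gen 11 (rule 86): 0101100000
Gen 12 (rule 89): 0001111111

Answer: 7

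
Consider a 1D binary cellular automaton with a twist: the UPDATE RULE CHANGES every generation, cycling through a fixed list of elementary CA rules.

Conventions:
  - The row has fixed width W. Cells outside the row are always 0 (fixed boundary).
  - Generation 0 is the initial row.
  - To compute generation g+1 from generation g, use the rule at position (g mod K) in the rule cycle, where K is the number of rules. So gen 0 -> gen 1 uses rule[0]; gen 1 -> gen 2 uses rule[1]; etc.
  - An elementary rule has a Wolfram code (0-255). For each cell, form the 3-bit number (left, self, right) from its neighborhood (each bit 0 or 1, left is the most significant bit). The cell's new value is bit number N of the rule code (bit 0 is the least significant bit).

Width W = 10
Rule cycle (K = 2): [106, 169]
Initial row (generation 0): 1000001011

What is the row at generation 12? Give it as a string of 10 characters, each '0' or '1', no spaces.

Answer: 1111110011

Derivation:
Gen 0: 1000001011
Gen 1 (rule 106): 0000010111
Gen 2 (rule 169): 1111001110
Gen 3 (rule 106): 1001011010
Gen 4 (rule 169): 0000110100
Gen 5 (rule 106): 0001111000
Gen 6 (rule 169): 1101110011
Gen 7 (rule 106): 1111010111
Gen 8 (rule 169): 1110101110
Gen 9 (rule 106): 1011011010
Gen 10 (rule 169): 0110110100
Gen 11 (rule 106): 1111111000
Gen 12 (rule 169): 1111110011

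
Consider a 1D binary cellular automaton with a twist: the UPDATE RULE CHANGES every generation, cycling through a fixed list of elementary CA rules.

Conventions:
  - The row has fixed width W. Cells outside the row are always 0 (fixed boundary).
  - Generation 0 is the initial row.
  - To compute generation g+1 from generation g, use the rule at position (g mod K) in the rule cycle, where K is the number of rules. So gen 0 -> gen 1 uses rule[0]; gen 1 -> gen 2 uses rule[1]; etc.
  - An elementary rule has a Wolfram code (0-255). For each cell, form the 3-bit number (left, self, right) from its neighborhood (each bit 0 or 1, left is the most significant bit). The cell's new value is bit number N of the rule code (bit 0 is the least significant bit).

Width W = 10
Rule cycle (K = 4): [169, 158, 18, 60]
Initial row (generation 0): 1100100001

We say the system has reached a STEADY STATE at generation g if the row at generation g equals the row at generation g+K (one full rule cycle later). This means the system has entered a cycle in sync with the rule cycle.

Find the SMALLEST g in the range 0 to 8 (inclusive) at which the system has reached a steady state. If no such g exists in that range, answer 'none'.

Gen 0: 1100100001
Gen 1 (rule 169): 1000001100
Gen 2 (rule 158): 1100011010
Gen 3 (rule 18): 0010100001
Gen 4 (rule 60): 0011110001
Gen 5 (rule 169): 1011100100
Gen 6 (rule 158): 1011011110
Gen 7 (rule 18): 0000000001
Gen 8 (rule 60): 0000000001
Gen 9 (rule 169): 1111111100
Gen 10 (rule 158): 1111111010
Gen 11 (rule 18): 0000000001
Gen 12 (rule 60): 0000000001

Answer: 7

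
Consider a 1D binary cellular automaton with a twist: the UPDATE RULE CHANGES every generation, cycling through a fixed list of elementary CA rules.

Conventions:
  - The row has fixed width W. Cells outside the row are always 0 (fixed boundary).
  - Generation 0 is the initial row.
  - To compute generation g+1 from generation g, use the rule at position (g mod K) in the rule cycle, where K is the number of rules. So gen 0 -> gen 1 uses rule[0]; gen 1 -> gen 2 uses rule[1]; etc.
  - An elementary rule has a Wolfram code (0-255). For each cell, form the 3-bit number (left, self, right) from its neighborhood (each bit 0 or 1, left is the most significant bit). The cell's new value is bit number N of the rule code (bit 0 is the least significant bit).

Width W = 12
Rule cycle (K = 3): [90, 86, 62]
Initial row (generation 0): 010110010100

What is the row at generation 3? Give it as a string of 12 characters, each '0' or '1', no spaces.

Gen 0: 010110010100
Gen 1 (rule 90): 100111100010
Gen 2 (rule 86): 111000110111
Gen 3 (rule 62): 100101101100

Answer: 100101101100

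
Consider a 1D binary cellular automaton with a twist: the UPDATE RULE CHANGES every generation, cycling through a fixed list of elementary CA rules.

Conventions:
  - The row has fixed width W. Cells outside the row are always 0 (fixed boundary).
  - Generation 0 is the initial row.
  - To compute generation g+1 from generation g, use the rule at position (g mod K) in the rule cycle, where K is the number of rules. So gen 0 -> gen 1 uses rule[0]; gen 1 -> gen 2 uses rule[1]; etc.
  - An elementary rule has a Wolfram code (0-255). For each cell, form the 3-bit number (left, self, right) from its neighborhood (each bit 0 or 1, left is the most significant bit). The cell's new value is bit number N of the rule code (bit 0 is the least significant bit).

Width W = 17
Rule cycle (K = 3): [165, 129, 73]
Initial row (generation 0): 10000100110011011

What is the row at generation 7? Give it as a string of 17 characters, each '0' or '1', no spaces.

Gen 0: 10000100110011011
Gen 1 (rule 165): 10110100000000100
Gen 2 (rule 129): 00000001111110001
Gen 3 (rule 73): 11111101000010100
Gen 4 (rule 165): 01111011011011101
Gen 5 (rule 129): 00110000000001000
Gen 6 (rule 73): 10110111111100011
Gen 7 (rule 165): 11001011111001000

Answer: 11001011111001000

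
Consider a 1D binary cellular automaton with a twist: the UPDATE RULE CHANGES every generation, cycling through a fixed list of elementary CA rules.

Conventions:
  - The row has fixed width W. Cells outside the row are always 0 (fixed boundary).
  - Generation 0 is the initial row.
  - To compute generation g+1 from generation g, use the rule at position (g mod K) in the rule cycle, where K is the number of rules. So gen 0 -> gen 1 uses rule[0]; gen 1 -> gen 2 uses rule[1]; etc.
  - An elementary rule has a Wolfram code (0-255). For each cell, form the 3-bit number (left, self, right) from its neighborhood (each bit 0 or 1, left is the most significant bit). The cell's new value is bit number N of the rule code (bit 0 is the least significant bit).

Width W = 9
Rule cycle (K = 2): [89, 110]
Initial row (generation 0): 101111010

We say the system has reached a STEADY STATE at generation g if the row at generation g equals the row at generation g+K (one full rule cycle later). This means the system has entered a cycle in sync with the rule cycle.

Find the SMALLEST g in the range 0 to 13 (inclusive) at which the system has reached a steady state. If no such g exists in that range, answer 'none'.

Answer: none

Derivation:
Gen 0: 101111010
Gen 1 (rule 89): 001001001
Gen 2 (rule 110): 011011011
Gen 3 (rule 89): 011011011
Gen 4 (rule 110): 111111111
Gen 5 (rule 89): 100000001
Gen 6 (rule 110): 100000011
Gen 7 (rule 89): 011111011
Gen 8 (rule 110): 110001111
Gen 9 (rule 89): 111101001
Gen 10 (rule 110): 100111011
Gen 11 (rule 89): 010101011
Gen 12 (rule 110): 111111111
Gen 13 (rule 89): 100000001
Gen 14 (rule 110): 100000011
Gen 15 (rule 89): 011111011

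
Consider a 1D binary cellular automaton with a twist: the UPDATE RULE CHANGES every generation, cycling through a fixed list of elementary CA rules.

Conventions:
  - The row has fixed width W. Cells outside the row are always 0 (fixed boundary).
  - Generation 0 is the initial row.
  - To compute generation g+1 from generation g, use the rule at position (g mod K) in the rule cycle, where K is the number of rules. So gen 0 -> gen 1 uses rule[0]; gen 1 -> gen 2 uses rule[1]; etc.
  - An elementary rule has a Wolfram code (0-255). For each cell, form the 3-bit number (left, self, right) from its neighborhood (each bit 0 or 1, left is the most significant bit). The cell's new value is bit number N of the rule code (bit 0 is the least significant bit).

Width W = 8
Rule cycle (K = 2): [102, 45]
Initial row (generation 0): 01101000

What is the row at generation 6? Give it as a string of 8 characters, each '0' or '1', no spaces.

Answer: 10011001

Derivation:
Gen 0: 01101000
Gen 1 (rule 102): 10111000
Gen 2 (rule 45): 11100011
Gen 3 (rule 102): 00100101
Gen 4 (rule 45): 10100111
Gen 5 (rule 102): 11101001
Gen 6 (rule 45): 10011001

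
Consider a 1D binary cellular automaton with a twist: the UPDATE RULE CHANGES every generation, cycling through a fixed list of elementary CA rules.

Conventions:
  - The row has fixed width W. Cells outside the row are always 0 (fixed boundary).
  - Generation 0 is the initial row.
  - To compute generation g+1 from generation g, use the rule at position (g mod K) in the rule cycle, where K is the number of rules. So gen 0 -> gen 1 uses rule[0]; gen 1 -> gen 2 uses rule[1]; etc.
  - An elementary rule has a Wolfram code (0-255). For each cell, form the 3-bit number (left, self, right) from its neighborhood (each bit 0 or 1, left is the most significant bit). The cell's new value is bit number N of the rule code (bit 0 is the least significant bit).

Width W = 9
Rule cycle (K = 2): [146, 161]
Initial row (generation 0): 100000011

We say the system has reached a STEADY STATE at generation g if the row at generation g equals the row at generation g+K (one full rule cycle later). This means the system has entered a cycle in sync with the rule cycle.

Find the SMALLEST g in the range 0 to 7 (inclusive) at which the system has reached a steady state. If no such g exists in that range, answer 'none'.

Answer: none

Derivation:
Gen 0: 100000011
Gen 1 (rule 146): 010000100
Gen 2 (rule 161): 000110001
Gen 3 (rule 146): 001001010
Gen 4 (rule 161): 100000100
Gen 5 (rule 146): 010001010
Gen 6 (rule 161): 000100100
Gen 7 (rule 146): 001011010
Gen 8 (rule 161): 100100100
Gen 9 (rule 146): 011011010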